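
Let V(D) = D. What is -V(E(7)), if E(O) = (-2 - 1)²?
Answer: -9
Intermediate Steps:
E(O) = 9 (E(O) = (-3)² = 9)
-V(E(7)) = -1*9 = -9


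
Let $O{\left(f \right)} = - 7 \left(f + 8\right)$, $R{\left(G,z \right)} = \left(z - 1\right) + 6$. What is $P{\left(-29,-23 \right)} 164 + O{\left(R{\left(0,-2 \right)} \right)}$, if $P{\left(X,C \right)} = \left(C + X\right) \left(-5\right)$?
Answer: $42563$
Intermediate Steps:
$R{\left(G,z \right)} = 5 + z$ ($R{\left(G,z \right)} = \left(-1 + z\right) + 6 = 5 + z$)
$P{\left(X,C \right)} = - 5 C - 5 X$
$O{\left(f \right)} = -56 - 7 f$ ($O{\left(f \right)} = - 7 \left(8 + f\right) = -56 - 7 f$)
$P{\left(-29,-23 \right)} 164 + O{\left(R{\left(0,-2 \right)} \right)} = \left(\left(-5\right) \left(-23\right) - -145\right) 164 - \left(56 + 7 \left(5 - 2\right)\right) = \left(115 + 145\right) 164 - 77 = 260 \cdot 164 - 77 = 42640 - 77 = 42563$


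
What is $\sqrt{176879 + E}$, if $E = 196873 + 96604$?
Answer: $2 \sqrt{117589} \approx 685.83$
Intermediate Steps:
$E = 293477$
$\sqrt{176879 + E} = \sqrt{176879 + 293477} = \sqrt{470356} = 2 \sqrt{117589}$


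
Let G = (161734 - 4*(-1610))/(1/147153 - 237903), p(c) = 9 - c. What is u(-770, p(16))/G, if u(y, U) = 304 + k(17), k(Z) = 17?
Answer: -1872935498453/4124551437 ≈ -454.09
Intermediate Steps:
u(y, U) = 321 (u(y, U) = 304 + 17 = 321)
G = -12373654311/17504070079 (G = (161734 + 6440)/(1/147153 - 237903) = 168174/(-35008140158/147153) = 168174*(-147153/35008140158) = -12373654311/17504070079 ≈ -0.70690)
u(-770, p(16))/G = 321/(-12373654311/17504070079) = 321*(-17504070079/12373654311) = -1872935498453/4124551437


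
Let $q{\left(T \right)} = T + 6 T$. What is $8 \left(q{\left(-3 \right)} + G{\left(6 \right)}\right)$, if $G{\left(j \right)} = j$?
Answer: $-120$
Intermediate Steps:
$q{\left(T \right)} = 7 T$
$8 \left(q{\left(-3 \right)} + G{\left(6 \right)}\right) = 8 \left(7 \left(-3\right) + 6\right) = 8 \left(-21 + 6\right) = 8 \left(-15\right) = -120$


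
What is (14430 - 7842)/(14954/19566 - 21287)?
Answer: -16112601/52060811 ≈ -0.30950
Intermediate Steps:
(14430 - 7842)/(14954/19566 - 21287) = 6588/(14954*(1/19566) - 21287) = 6588/(7477/9783 - 21287) = 6588/(-208243244/9783) = 6588*(-9783/208243244) = -16112601/52060811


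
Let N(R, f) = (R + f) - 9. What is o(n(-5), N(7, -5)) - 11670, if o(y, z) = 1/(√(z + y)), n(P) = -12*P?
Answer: -11670 + √53/53 ≈ -11670.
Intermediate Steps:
N(R, f) = -9 + R + f
o(y, z) = (y + z)^(-½) (o(y, z) = 1/(√(y + z)) = (y + z)^(-½))
o(n(-5), N(7, -5)) - 11670 = (-12*(-5) + (-9 + 7 - 5))^(-½) - 11670 = (60 - 7)^(-½) - 11670 = 53^(-½) - 11670 = √53/53 - 11670 = -11670 + √53/53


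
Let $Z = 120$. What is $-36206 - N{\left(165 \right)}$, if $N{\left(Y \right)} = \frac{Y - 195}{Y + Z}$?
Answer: $- \frac{687912}{19} \approx -36206.0$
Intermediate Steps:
$N{\left(Y \right)} = \frac{-195 + Y}{120 + Y}$ ($N{\left(Y \right)} = \frac{Y - 195}{Y + 120} = \frac{-195 + Y}{120 + Y}$)
$-36206 - N{\left(165 \right)} = -36206 - \frac{-195 + 165}{120 + 165} = -36206 - \frac{1}{285} \left(-30\right) = -36206 - - \frac{2}{19} = -36206 + \frac{2}{19} = - \frac{687912}{19}$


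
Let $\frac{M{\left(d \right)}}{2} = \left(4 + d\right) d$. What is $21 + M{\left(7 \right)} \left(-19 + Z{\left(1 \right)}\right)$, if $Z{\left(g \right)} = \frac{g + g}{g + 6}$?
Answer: $-2861$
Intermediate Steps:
$Z{\left(g \right)} = \frac{2 g}{6 + g}$
$M{\left(d \right)} = 2 d \left(4 + d\right)$ ($M{\left(d \right)} = 2 \left(4 + d\right) d = 2 d \left(4 + d\right)$)
$21 + M{\left(7 \right)} \left(-19 + Z{\left(1 \right)}\right) = 21 + 2 \cdot 7 \left(4 + 7\right) \left(-19 + 2 \cdot 1 \frac{1}{6 + 1}\right) = 21 + 2 \cdot 7 \cdot 11 \left(-19 + 2 \cdot 1 \cdot \frac{1}{7}\right) = 21 + 154 \left(-19 + 2 \cdot 1 \cdot \frac{1}{7}\right) = 21 + 154 \left(-19 + \frac{2}{7}\right) = 21 + 154 \left(- \frac{131}{7}\right) = 21 - 2882 = -2861$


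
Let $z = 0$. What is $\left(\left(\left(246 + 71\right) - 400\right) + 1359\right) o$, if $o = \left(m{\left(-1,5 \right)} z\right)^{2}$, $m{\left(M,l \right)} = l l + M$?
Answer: $0$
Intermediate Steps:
$m{\left(M,l \right)} = M + l^{2}$ ($m{\left(M,l \right)} = l^{2} + M = M + l^{2}$)
$o = 0$ ($o = \left(\left(-1 + 5^{2}\right) 0\right)^{2} = \left(\left(-1 + 25\right) 0\right)^{2} = \left(24 \cdot 0\right)^{2} = 0^{2} = 0$)
$\left(\left(\left(246 + 71\right) - 400\right) + 1359\right) o = \left(\left(\left(246 + 71\right) - 400\right) + 1359\right) 0 = \left(\left(317 - 400\right) + 1359\right) 0 = \left(-83 + 1359\right) 0 = 1276 \cdot 0 = 0$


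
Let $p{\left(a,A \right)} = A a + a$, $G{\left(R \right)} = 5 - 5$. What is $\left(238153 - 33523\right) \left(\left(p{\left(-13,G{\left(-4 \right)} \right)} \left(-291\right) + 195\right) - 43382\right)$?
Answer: $-8063240520$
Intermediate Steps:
$G{\left(R \right)} = 0$
$p{\left(a,A \right)} = a + A a$
$\left(238153 - 33523\right) \left(\left(p{\left(-13,G{\left(-4 \right)} \right)} \left(-291\right) + 195\right) - 43382\right) = \left(238153 - 33523\right) \left(\left(- 13 \left(1 + 0\right) \left(-291\right) + 195\right) - 43382\right) = 204630 \left(\left(\left(-13\right) 1 \left(-291\right) + 195\right) - 43382\right) = 204630 \left(\left(\left(-13\right) \left(-291\right) + 195\right) - 43382\right) = 204630 \left(\left(3783 + 195\right) - 43382\right) = 204630 \left(3978 - 43382\right) = 204630 \left(-39404\right) = -8063240520$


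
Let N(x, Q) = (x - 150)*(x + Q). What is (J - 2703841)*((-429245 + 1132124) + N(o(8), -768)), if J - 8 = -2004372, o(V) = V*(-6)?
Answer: -4069993687635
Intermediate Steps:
o(V) = -6*V
J = -2004364 (J = 8 - 2004372 = -2004364)
N(x, Q) = (-150 + x)*(Q + x)
(J - 2703841)*((-429245 + 1132124) + N(o(8), -768)) = (-2004364 - 2703841)*((-429245 + 1132124) + ((-6*8)² - 150*(-768) - (-900)*8 - (-4608)*8)) = -4708205*(702879 + ((-48)² + 115200 - 150*(-48) - 768*(-48))) = -4708205*(702879 + (2304 + 115200 + 7200 + 36864)) = -4708205*(702879 + 161568) = -4708205*864447 = -4069993687635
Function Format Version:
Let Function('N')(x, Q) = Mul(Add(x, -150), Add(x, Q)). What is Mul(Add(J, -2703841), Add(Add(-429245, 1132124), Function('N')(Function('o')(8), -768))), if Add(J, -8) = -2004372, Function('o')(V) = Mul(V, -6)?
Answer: -4069993687635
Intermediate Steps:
Function('o')(V) = Mul(-6, V)
J = -2004364 (J = Add(8, -2004372) = -2004364)
Function('N')(x, Q) = Mul(Add(-150, x), Add(Q, x))
Mul(Add(J, -2703841), Add(Add(-429245, 1132124), Function('N')(Function('o')(8), -768))) = Mul(Add(-2004364, -2703841), Add(Add(-429245, 1132124), Add(Pow(Mul(-6, 8), 2), Mul(-150, -768), Mul(-150, Mul(-6, 8)), Mul(-768, Mul(-6, 8))))) = Mul(-4708205, Add(702879, Add(Pow(-48, 2), 115200, Mul(-150, -48), Mul(-768, -48)))) = Mul(-4708205, Add(702879, Add(2304, 115200, 7200, 36864))) = Mul(-4708205, Add(702879, 161568)) = Mul(-4708205, 864447) = -4069993687635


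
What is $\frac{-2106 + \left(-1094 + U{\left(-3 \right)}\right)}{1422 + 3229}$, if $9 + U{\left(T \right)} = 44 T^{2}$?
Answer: $- \frac{2813}{4651} \approx -0.60482$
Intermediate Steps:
$U{\left(T \right)} = -9 + 44 T^{2}$
$\frac{-2106 + \left(-1094 + U{\left(-3 \right)}\right)}{1422 + 3229} = \frac{-2106 - \left(1103 - 396\right)}{1422 + 3229} = \frac{-2106 + \left(-1094 + \left(-9 + 44 \cdot 9\right)\right)}{4651} = \left(-2106 + \left(-1094 + \left(-9 + 396\right)\right)\right) \frac{1}{4651} = \left(-2106 + \left(-1094 + 387\right)\right) \frac{1}{4651} = \left(-2106 - 707\right) \frac{1}{4651} = \left(-2813\right) \frac{1}{4651} = - \frac{2813}{4651}$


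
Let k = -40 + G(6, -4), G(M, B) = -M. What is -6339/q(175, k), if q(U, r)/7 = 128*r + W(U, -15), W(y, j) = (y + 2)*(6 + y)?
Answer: -6339/183043 ≈ -0.034631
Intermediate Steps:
W(y, j) = (2 + y)*(6 + y)
k = -46 (k = -40 - 1*6 = -40 - 6 = -46)
q(U, r) = 84 + 7*U**2 + 56*U + 896*r (q(U, r) = 7*(128*r + (12 + U**2 + 8*U)) = 7*(12 + U**2 + 8*U + 128*r) = 84 + 7*U**2 + 56*U + 896*r)
-6339/q(175, k) = -6339/(84 + 7*175**2 + 56*175 + 896*(-46)) = -6339/(84 + 7*30625 + 9800 - 41216) = -6339/(84 + 214375 + 9800 - 41216) = -6339/183043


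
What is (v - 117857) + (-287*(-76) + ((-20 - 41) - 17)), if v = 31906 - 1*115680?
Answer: -179897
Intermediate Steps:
v = -83774 (v = 31906 - 115680 = -83774)
(v - 117857) + (-287*(-76) + ((-20 - 41) - 17)) = (-83774 - 117857) + (-287*(-76) + ((-20 - 41) - 17)) = -201631 + (21812 + (-61 - 17)) = -201631 + (21812 - 78) = -201631 + 21734 = -179897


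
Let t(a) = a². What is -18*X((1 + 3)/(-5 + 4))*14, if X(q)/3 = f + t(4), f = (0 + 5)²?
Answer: -30996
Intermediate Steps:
f = 25 (f = 5² = 25)
X(q) = 123 (X(q) = 3*(25 + 4²) = 3*(25 + 16) = 3*41 = 123)
-18*X((1 + 3)/(-5 + 4))*14 = -18*123*14 = -2214*14 = -30996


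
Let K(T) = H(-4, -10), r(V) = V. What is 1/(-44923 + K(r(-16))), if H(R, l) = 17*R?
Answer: -1/44991 ≈ -2.2227e-5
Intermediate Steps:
K(T) = -68 (K(T) = 17*(-4) = -68)
1/(-44923 + K(r(-16))) = 1/(-44923 - 68) = 1/(-44991) = -1/44991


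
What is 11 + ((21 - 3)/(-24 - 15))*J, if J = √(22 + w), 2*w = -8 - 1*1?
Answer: 11 - 3*√70/13 ≈ 9.0692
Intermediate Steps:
w = -9/2 (w = (-8 - 1*1)/2 = (-8 - 1)/2 = (½)*(-9) = -9/2 ≈ -4.5000)
J = √70/2 (J = √(22 - 9/2) = √(35/2) = √70/2 ≈ 4.1833)
11 + ((21 - 3)/(-24 - 15))*J = 11 + ((21 - 3)/(-24 - 15))*(√70/2) = 11 + (18/(-39))*(√70/2) = 11 + (18*(-1/39))*(√70/2) = 11 - 3*√70/13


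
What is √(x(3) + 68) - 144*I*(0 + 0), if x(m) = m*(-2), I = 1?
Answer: √62 ≈ 7.8740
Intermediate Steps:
x(m) = -2*m
√(x(3) + 68) - 144*I*(0 + 0) = √(-2*3 + 68) - 144*(0 + 0) = √(-6 + 68) - 144*0 = √62 - 144*0 = √62 + 0 = √62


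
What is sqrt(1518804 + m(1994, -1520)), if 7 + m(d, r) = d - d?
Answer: sqrt(1518797) ≈ 1232.4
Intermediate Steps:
m(d, r) = -7 (m(d, r) = -7 + (d - d) = -7 + 0 = -7)
sqrt(1518804 + m(1994, -1520)) = sqrt(1518804 - 7) = sqrt(1518797)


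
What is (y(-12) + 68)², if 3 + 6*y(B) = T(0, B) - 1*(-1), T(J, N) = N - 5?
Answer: 151321/36 ≈ 4203.4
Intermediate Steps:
T(J, N) = -5 + N
y(B) = -7/6 + B/6 (y(B) = -½ + ((-5 + B) - 1*(-1))/6 = -½ + ((-5 + B) + 1)/6 = -½ + (-4 + B)/6 = -½ + (-⅔ + B/6) = -7/6 + B/6)
(y(-12) + 68)² = ((-7/6 + (⅙)*(-12)) + 68)² = ((-7/6 - 2) + 68)² = (-19/6 + 68)² = (389/6)² = 151321/36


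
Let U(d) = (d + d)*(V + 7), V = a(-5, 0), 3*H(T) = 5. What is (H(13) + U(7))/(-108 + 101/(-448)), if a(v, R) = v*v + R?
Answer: -604352/145455 ≈ -4.1549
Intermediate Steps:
H(T) = 5/3 (H(T) = (1/3)*5 = 5/3)
a(v, R) = R + v**2 (a(v, R) = v**2 + R = R + v**2)
V = 25 (V = 0 + (-5)**2 = 0 + 25 = 25)
U(d) = 64*d (U(d) = (d + d)*(25 + 7) = (2*d)*32 = 64*d)
(H(13) + U(7))/(-108 + 101/(-448)) = (5/3 + 64*7)/(-108 + 101/(-448)) = (5/3 + 448)/(-108 + 101*(-1/448)) = 1349/(3*(-108 - 101/448)) = 1349/(3*(-48485/448)) = (1349/3)*(-448/48485) = -604352/145455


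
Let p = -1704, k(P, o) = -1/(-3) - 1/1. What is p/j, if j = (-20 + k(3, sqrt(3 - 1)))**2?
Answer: -3834/961 ≈ -3.9896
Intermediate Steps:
k(P, o) = -2/3 (k(P, o) = -1*(-1/3) - 1*1 = 1/3 - 1 = -2/3)
j = 3844/9 (j = (-20 - 2/3)**2 = (-62/3)**2 = 3844/9 ≈ 427.11)
p/j = -1704/3844/9 = -1704*9/3844 = -3834/961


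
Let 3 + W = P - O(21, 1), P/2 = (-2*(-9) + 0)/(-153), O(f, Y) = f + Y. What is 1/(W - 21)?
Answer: -17/786 ≈ -0.021628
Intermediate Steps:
O(f, Y) = Y + f
P = -4/17 (P = 2*((-2*(-9) + 0)/(-153)) = 2*((18 + 0)*(-1/153)) = 2*(18*(-1/153)) = 2*(-2/17) = -4/17 ≈ -0.23529)
W = -429/17 (W = -3 + (-4/17 - (1 + 21)) = -3 + (-4/17 - 1*22) = -3 + (-4/17 - 22) = -3 - 378/17 = -429/17 ≈ -25.235)
1/(W - 21) = 1/(-429/17 - 21) = 1/(-786/17) = -17/786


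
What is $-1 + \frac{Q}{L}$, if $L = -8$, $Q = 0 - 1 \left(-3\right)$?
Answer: $- \frac{11}{8} \approx -1.375$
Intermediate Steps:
$Q = 3$ ($Q = 0 - -3 = 0 + 3 = 3$)
$-1 + \frac{Q}{L} = -1 + \frac{3}{-8} = -1 + 3 \left(- \frac{1}{8}\right) = -1 - \frac{3}{8} = - \frac{11}{8}$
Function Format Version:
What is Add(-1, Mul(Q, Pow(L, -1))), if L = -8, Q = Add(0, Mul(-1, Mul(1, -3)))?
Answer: Rational(-11, 8) ≈ -1.3750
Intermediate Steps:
Q = 3 (Q = Add(0, Mul(-1, -3)) = Add(0, 3) = 3)
Add(-1, Mul(Q, Pow(L, -1))) = Add(-1, Mul(3, Pow(-8, -1))) = Add(-1, Mul(3, Rational(-1, 8))) = Add(-1, Rational(-3, 8)) = Rational(-11, 8)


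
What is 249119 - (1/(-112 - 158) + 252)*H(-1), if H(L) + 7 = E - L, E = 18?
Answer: 11074277/45 ≈ 2.4610e+5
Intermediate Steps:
H(L) = 11 - L (H(L) = -7 + (18 - L) = 11 - L)
249119 - (1/(-112 - 158) + 252)*H(-1) = 249119 - (1/(-112 - 158) + 252)*(11 - 1*(-1)) = 249119 - (1/(-270) + 252)*(11 + 1) = 249119 - (-1/270 + 252)*12 = 249119 - 68039*12/270 = 249119 - 1*136078/45 = 249119 - 136078/45 = 11074277/45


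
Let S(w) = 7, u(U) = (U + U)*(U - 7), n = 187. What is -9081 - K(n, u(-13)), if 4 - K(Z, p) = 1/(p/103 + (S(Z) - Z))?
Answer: -163711803/18020 ≈ -9085.0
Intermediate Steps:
u(U) = 2*U*(-7 + U) (u(U) = (2*U)*(-7 + U) = 2*U*(-7 + U))
K(Z, p) = 4 - 1/(7 - Z + p/103) (K(Z, p) = 4 - 1/(p/103 + (7 - Z)) = 4 - 1/(7 - Z + p/103))
-9081 - K(n, u(-13)) = -9081 - (2781 - 412*187 + 4*(2*(-13)*(-7 - 13)))/(721 + 2*(-13)*(-7 - 13) - 103*187) = -9081 - (2781 - 77044 + 4*(2*(-13)*(-20)))/(721 + 2*(-13)*(-20) - 19261) = -9081 - (2781 - 77044 + 4*520)/(721 + 520 - 19261) = -9081 - (2781 - 77044 + 2080)/(-18020) = -9081 - (-1)*(-72183)/18020 = -9081 - 1*72183/18020 = -9081 - 72183/18020 = -163711803/18020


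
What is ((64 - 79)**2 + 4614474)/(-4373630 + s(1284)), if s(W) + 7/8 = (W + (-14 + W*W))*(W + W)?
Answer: 36917592/33861090697 ≈ 0.0010903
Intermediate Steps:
s(W) = -7/8 + 2*W*(-14 + W + W**2) (s(W) = -7/8 + (W + (-14 + W*W))*(W + W) = -7/8 + (W + (-14 + W**2))*(2*W) = -7/8 + (-14 + W + W**2)*(2*W) = -7/8 + 2*W*(-14 + W + W**2))
((64 - 79)**2 + 4614474)/(-4373630 + s(1284)) = ((64 - 79)**2 + 4614474)/(-4373630 + (-7/8 - 28*1284 + 2*1284**2 + 2*1284**3)) = ((-15)**2 + 4614474)/(-4373630 + (-7/8 - 35952 + 2*1648656 + 2*2116874304)) = (225 + 4614474)/(-4373630 + (-7/8 - 35952 + 3297312 + 4233748608)) = 4614699/(-4373630 + 33896079737/8) = 4614699/(33861090697/8) = 4614699*(8/33861090697) = 36917592/33861090697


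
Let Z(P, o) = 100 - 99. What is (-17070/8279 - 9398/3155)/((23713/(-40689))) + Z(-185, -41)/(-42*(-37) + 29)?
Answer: 8481052304809489/980493372211355 ≈ 8.6498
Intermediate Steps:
Z(P, o) = 1
(-17070/8279 - 9398/3155)/((23713/(-40689))) + Z(-185, -41)/(-42*(-37) + 29) = (-17070/8279 - 9398/3155)/((23713/(-40689))) + 1/(-42*(-37) + 29) = (-17070*1/8279 - 9398*1/3155)/((23713*(-1/40689))) + 1/(1554 + 29) = (-17070/8279 - 9398/3155)/(-23713/40689) + 1/1583 = -131661892/26120245*(-40689/23713) + 1*(1/1583) = 5357190723588/619389369685 + 1/1583 = 8481052304809489/980493372211355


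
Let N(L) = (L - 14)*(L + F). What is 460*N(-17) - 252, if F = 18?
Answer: -14512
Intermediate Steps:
N(L) = (-14 + L)*(18 + L) (N(L) = (L - 14)*(L + 18) = (-14 + L)*(18 + L))
460*N(-17) - 252 = 460*(-252 + (-17)**2 + 4*(-17)) - 252 = 460*(-252 + 289 - 68) - 252 = 460*(-31) - 252 = -14260 - 252 = -14512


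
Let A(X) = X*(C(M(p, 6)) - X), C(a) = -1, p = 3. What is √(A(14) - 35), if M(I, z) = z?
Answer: 7*I*√5 ≈ 15.652*I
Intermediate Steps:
A(X) = X*(-1 - X)
√(A(14) - 35) = √(-1*14*(1 + 14) - 35) = √(-1*14*15 - 35) = √(-210 - 35) = √(-245) = 7*I*√5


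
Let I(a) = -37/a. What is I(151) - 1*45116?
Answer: -6812553/151 ≈ -45116.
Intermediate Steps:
I(151) - 1*45116 = -37/151 - 1*45116 = -37*1/151 - 45116 = -37/151 - 45116 = -6812553/151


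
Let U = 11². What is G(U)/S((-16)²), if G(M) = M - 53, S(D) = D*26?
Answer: 17/1664 ≈ 0.010216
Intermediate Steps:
S(D) = 26*D
U = 121
G(M) = -53 + M
G(U)/S((-16)²) = (-53 + 121)/((26*(-16)²)) = 68/((26*256)) = 68/6656 = 68*(1/6656) = 17/1664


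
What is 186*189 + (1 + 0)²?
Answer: 35155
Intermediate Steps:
186*189 + (1 + 0)² = 35154 + 1² = 35154 + 1 = 35155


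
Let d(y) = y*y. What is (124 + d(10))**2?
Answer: 50176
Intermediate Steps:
d(y) = y**2
(124 + d(10))**2 = (124 + 10**2)**2 = (124 + 100)**2 = 224**2 = 50176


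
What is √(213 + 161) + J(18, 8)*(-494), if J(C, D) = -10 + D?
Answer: 988 + √374 ≈ 1007.3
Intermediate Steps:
√(213 + 161) + J(18, 8)*(-494) = √(213 + 161) + (-10 + 8)*(-494) = √374 - 2*(-494) = √374 + 988 = 988 + √374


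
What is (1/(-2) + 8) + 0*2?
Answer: 15/2 ≈ 7.5000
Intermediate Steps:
(1/(-2) + 8) + 0*2 = (-½ + 8) + 0 = 15/2 + 0 = 15/2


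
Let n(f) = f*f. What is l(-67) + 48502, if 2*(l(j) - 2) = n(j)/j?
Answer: 96941/2 ≈ 48471.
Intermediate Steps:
n(f) = f²
l(j) = 2 + j/2 (l(j) = 2 + (j²/j)/2 = 2 + j/2)
l(-67) + 48502 = (2 + (½)*(-67)) + 48502 = (2 - 67/2) + 48502 = -63/2 + 48502 = 96941/2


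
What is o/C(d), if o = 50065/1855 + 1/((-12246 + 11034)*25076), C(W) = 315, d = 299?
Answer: 60863243417/710354833776 ≈ 0.085680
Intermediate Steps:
o = 304316217085/11275473552 (o = 50065*(1/1855) + (1/25076)/(-1212) = 10013/371 - 1/1212*1/25076 = 10013/371 - 1/30392112 = 304316217085/11275473552 ≈ 26.989)
o/C(d) = (304316217085/11275473552)/315 = (304316217085/11275473552)*(1/315) = 60863243417/710354833776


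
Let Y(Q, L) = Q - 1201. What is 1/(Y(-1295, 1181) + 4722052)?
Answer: 1/4719556 ≈ 2.1188e-7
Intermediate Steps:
Y(Q, L) = -1201 + Q
1/(Y(-1295, 1181) + 4722052) = 1/((-1201 - 1295) + 4722052) = 1/(-2496 + 4722052) = 1/4719556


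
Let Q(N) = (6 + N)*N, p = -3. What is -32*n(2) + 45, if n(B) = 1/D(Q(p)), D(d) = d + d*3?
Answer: 413/9 ≈ 45.889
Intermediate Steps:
Q(N) = N*(6 + N)
D(d) = 4*d (D(d) = d + 3*d = 4*d)
n(B) = -1/36 (n(B) = 1/(4*(-3*(6 - 3))) = 1/(4*(-3*3)) = 1/(4*(-9)) = 1/(-36) = -1/36)
-32*n(2) + 45 = -32*(-1/36) + 45 = 8/9 + 45 = 413/9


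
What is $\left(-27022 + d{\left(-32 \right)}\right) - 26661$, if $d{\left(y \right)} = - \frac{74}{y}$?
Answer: $- \frac{858891}{16} \approx -53681.0$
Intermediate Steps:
$\left(-27022 + d{\left(-32 \right)}\right) - 26661 = \left(-27022 - \frac{74}{-32}\right) - 26661 = \left(-27022 - - \frac{37}{16}\right) - 26661 = \left(-27022 + \frac{37}{16}\right) - 26661 = - \frac{432315}{16} - 26661 = - \frac{858891}{16}$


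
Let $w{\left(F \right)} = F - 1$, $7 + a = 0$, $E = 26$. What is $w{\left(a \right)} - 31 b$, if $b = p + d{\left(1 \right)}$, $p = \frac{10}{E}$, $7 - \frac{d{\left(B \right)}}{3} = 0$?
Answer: $- \frac{8722}{13} \approx -670.92$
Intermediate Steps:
$d{\left(B \right)} = 21$ ($d{\left(B \right)} = 21 - 0 = 21 + 0 = 21$)
$a = -7$ ($a = -7 + 0 = -7$)
$w{\left(F \right)} = -1 + F$ ($w{\left(F \right)} = F - 1 = -1 + F$)
$p = \frac{5}{13}$ ($p = \frac{10}{26} = 10 \cdot \frac{1}{26} = \frac{5}{13} \approx 0.38462$)
$b = \frac{278}{13}$ ($b = \frac{5}{13} + 21 = \frac{278}{13} \approx 21.385$)
$w{\left(a \right)} - 31 b = \left(-1 - 7\right) - \frac{8618}{13} = -8 - \frac{8618}{13} = - \frac{8722}{13}$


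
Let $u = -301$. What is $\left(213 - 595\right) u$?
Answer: $114982$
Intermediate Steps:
$\left(213 - 595\right) u = \left(213 - 595\right) \left(-301\right) = \left(-382\right) \left(-301\right) = 114982$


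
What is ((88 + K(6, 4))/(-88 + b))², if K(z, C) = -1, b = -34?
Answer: 7569/14884 ≈ 0.50853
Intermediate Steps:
((88 + K(6, 4))/(-88 + b))² = ((88 - 1)/(-88 - 34))² = (87/(-122))² = (87*(-1/122))² = (-87/122)² = 7569/14884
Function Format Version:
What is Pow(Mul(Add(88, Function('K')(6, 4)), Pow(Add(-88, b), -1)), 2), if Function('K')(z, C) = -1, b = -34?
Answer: Rational(7569, 14884) ≈ 0.50853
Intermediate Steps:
Pow(Mul(Add(88, Function('K')(6, 4)), Pow(Add(-88, b), -1)), 2) = Pow(Mul(Add(88, -1), Pow(Add(-88, -34), -1)), 2) = Pow(Mul(87, Pow(-122, -1)), 2) = Pow(Mul(87, Rational(-1, 122)), 2) = Pow(Rational(-87, 122), 2) = Rational(7569, 14884)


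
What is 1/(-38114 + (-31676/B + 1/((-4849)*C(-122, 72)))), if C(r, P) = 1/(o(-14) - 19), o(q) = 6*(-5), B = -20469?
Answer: -99254181/3782819254729 ≈ -2.6238e-5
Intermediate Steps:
o(q) = -30
C(r, P) = -1/49 (C(r, P) = 1/(-30 - 19) = 1/(-49) = -1/49)
1/(-38114 + (-31676/B + 1/((-4849)*C(-122, 72)))) = 1/(-38114 + (-31676/(-20469) + 1/((-4849)*(-1/49)))) = 1/(-38114 + (-31676*(-1/20469) - 1/4849*(-49))) = 1/(-38114 + (31676/20469 + 49/4849)) = 1/(-38114 + 154599905/99254181) = 1/(-3782819254729/99254181) = -99254181/3782819254729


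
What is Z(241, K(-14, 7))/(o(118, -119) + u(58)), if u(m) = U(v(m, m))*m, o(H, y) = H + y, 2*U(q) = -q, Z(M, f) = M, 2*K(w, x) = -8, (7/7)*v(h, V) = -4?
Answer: 241/115 ≈ 2.0957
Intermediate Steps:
v(h, V) = -4
K(w, x) = -4 (K(w, x) = (1/2)*(-8) = -4)
U(q) = -q/2 (U(q) = (-q)/2 = -q/2)
u(m) = 2*m (u(m) = (-1/2*(-4))*m = 2*m)
Z(241, K(-14, 7))/(o(118, -119) + u(58)) = 241/((118 - 119) + 2*58) = 241/(-1 + 116) = 241/115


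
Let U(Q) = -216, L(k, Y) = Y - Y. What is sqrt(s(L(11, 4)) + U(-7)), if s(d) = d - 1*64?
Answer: 2*I*sqrt(70) ≈ 16.733*I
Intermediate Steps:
L(k, Y) = 0
s(d) = -64 + d (s(d) = d - 64 = -64 + d)
sqrt(s(L(11, 4)) + U(-7)) = sqrt((-64 + 0) - 216) = sqrt(-64 - 216) = sqrt(-280) = 2*I*sqrt(70)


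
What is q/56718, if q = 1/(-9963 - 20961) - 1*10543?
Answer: -326031733/1753947432 ≈ -0.18588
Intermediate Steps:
q = -326031733/30924 (q = 1/(-30924) - 10543 = -1/30924 - 10543 = -326031733/30924 ≈ -10543.)
q/56718 = -326031733/30924/56718 = -326031733/30924*1/56718 = -326031733/1753947432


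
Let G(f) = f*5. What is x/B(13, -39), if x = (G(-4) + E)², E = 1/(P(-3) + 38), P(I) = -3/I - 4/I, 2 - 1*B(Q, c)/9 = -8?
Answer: 5841889/1317690 ≈ 4.4334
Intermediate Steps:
B(Q, c) = 90 (B(Q, c) = 18 - 9*(-8) = 18 + 72 = 90)
P(I) = -7/I
G(f) = 5*f
E = 3/121 (E = 1/(-7/(-3) + 38) = 1/(-7*(-⅓) + 38) = 1/(7/3 + 38) = 1/(121/3) = 3/121 ≈ 0.024793)
x = 5841889/14641 (x = (5*(-4) + 3/121)² = (-20 + 3/121)² = (-2417/121)² = 5841889/14641 ≈ 399.01)
x/B(13, -39) = (5841889/14641)/90 = (5841889/14641)*(1/90) = 5841889/1317690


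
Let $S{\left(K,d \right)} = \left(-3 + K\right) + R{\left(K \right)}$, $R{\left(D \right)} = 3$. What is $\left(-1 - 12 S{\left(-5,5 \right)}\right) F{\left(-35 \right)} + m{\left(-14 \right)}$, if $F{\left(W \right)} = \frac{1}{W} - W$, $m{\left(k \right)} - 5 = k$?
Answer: $\frac{71901}{35} \approx 2054.3$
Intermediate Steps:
$S{\left(K,d \right)} = K$ ($S{\left(K,d \right)} = \left(-3 + K\right) + 3 = K$)
$m{\left(k \right)} = 5 + k$
$\left(-1 - 12 S{\left(-5,5 \right)}\right) F{\left(-35 \right)} + m{\left(-14 \right)} = \left(-1 - -60\right) \left(\frac{1}{-35} - -35\right) + \left(5 - 14\right) = \left(-1 + 60\right) \left(- \frac{1}{35} + 35\right) - 9 = 59 \cdot \frac{1224}{35} - 9 = \frac{72216}{35} - 9 = \frac{71901}{35}$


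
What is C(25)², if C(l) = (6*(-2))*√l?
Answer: 3600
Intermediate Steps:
C(l) = -12*√l
C(25)² = (-12*√25)² = (-12*5)² = (-60)² = 3600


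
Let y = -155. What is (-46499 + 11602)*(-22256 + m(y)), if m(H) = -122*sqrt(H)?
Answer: 776667632 + 4257434*I*sqrt(155) ≈ 7.7667e+8 + 5.3005e+7*I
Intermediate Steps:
(-46499 + 11602)*(-22256 + m(y)) = (-46499 + 11602)*(-22256 - 122*I*sqrt(155)) = -34897*(-22256 - 122*I*sqrt(155)) = 776667632 + 4257434*I*sqrt(155)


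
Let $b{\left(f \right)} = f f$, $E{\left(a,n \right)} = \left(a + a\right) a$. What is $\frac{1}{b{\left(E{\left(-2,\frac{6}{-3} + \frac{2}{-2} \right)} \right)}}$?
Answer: $\frac{1}{64} \approx 0.015625$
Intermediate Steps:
$E{\left(a,n \right)} = 2 a^{2}$ ($E{\left(a,n \right)} = 2 a a = 2 a^{2}$)
$b{\left(f \right)} = f^{2}$
$\frac{1}{b{\left(E{\left(-2,\frac{6}{-3} + \frac{2}{-2} \right)} \right)}} = \frac{1}{\left(2 \left(-2\right)^{2}\right)^{2}} = \frac{1}{\left(2 \cdot 4\right)^{2}} = \frac{1}{8^{2}} = \frac{1}{64}$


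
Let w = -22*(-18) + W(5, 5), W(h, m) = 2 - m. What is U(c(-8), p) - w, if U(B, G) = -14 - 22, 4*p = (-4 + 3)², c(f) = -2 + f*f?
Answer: -429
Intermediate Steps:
c(f) = -2 + f²
w = 393 (w = -22*(-18) + (2 - 1*5) = 396 + (2 - 5) = 396 - 3 = 393)
p = ¼ (p = (-4 + 3)²/4 = (¼)*(-1)² = (¼)*1 = ¼ ≈ 0.25000)
U(B, G) = -36
U(c(-8), p) - w = -36 - 1*393 = -36 - 393 = -429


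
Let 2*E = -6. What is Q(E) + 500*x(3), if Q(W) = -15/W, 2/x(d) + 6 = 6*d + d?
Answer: 215/3 ≈ 71.667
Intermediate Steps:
x(d) = 2/(-6 + 7*d) (x(d) = 2/(-6 + (6*d + d)) = 2/(-6 + 7*d))
E = -3 (E = (1/2)*(-6) = -3)
Q(E) + 500*x(3) = -15/(-3) + 500*(2/(-6 + 7*3)) = -15*(-1/3) + 500*(2/(-6 + 21)) = 5 + 500*(2/15) = 5 + 200/3 = 215/3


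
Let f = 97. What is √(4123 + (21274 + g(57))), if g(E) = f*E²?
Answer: 35*√278 ≈ 583.57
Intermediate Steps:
g(E) = 97*E²
√(4123 + (21274 + g(57))) = √(4123 + (21274 + 97*57²)) = √(4123 + (21274 + 97*3249)) = √(4123 + (21274 + 315153)) = √(4123 + 336427) = √340550 = 35*√278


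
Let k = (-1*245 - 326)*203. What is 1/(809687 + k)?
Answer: 1/693774 ≈ 1.4414e-6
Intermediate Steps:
k = -115913 (k = (-245 - 326)*203 = -571*203 = -115913)
1/(809687 + k) = 1/(809687 - 115913) = 1/693774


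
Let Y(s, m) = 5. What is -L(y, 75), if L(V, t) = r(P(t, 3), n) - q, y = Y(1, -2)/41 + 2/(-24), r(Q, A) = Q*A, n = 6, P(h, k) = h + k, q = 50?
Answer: -418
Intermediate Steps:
r(Q, A) = A*Q
y = 19/492 (y = 5/41 + 2/(-24) = 5*(1/41) + 2*(-1/24) = 5/41 - 1/12 = 19/492 ≈ 0.038618)
L(V, t) = -32 + 6*t (L(V, t) = 6*(t + 3) - 1*50 = 6*(3 + t) - 50 = (18 + 6*t) - 50 = -32 + 6*t)
-L(y, 75) = -(-32 + 6*75) = -(-32 + 450) = -1*418 = -418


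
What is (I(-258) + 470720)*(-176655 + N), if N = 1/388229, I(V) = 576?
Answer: -32322702218996224/388229 ≈ -8.3257e+10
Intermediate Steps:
N = 1/388229 ≈ 2.5758e-6
(I(-258) + 470720)*(-176655 + N) = (576 + 470720)*(-176655 + 1/388229) = 471296*(-68582593994/388229) = -32322702218996224/388229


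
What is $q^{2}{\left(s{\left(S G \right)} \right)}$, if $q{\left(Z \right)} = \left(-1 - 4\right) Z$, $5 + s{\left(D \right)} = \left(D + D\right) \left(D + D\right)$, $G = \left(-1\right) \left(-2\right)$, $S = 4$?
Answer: $1575025$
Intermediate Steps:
$G = 2$
$s{\left(D \right)} = -5 + 4 D^{2}$ ($s{\left(D \right)} = -5 + \left(D + D\right) \left(D + D\right) = -5 + 2 D 2 D = -5 + 4 D^{2}$)
$q{\left(Z \right)} = - 5 Z$
$q^{2}{\left(s{\left(S G \right)} \right)} = \left(- 5 \left(-5 + 4 \left(4 \cdot 2\right)^{2}\right)\right)^{2} = \left(- 5 \left(-5 + 4 \cdot 8^{2}\right)\right)^{2} = \left(- 5 \left(-5 + 4 \cdot 64\right)\right)^{2} = \left(- 5 \left(-5 + 256\right)\right)^{2} = \left(\left(-5\right) 251\right)^{2} = \left(-1255\right)^{2} = 1575025$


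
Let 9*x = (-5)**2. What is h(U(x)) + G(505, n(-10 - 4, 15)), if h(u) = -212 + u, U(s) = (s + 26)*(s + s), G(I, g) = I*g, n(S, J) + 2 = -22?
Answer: -985942/81 ≈ -12172.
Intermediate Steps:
n(S, J) = -24 (n(S, J) = -2 - 22 = -24)
x = 25/9 (x = (1/9)*(-5)**2 = (1/9)*25 = 25/9 ≈ 2.7778)
U(s) = 2*s*(26 + s) (U(s) = (26 + s)*(2*s) = 2*s*(26 + s))
h(U(x)) + G(505, n(-10 - 4, 15)) = (-212 + 2*(25/9)*(26 + 25/9)) + 505*(-24) = (-212 + 2*(25/9)*(259/9)) - 12120 = (-212 + 12950/81) - 12120 = -4222/81 - 12120 = -985942/81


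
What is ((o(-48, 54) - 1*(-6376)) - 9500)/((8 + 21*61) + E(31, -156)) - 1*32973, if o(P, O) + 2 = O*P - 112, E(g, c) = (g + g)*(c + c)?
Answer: -119064337/3611 ≈ -32973.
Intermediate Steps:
E(g, c) = 4*c*g (E(g, c) = (2*g)*(2*c) = 4*c*g)
o(P, O) = -114 + O*P (o(P, O) = -2 + (O*P - 112) = -2 + (-112 + O*P) = -114 + O*P)
((o(-48, 54) - 1*(-6376)) - 9500)/((8 + 21*61) + E(31, -156)) - 1*32973 = (((-114 + 54*(-48)) - 1*(-6376)) - 9500)/((8 + 21*61) + 4*(-156)*31) - 1*32973 = (((-114 - 2592) + 6376) - 9500)/((8 + 1281) - 19344) - 32973 = ((-2706 + 6376) - 9500)/(1289 - 19344) - 32973 = (3670 - 9500)/(-18055) - 32973 = -5830*(-1/18055) - 32973 = 1166/3611 - 32973 = -119064337/3611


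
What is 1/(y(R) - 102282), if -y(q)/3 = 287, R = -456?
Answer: -1/103143 ≈ -9.6953e-6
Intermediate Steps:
y(q) = -861 (y(q) = -3*287 = -861)
1/(y(R) - 102282) = 1/(-861 - 102282) = 1/(-103143) = -1/103143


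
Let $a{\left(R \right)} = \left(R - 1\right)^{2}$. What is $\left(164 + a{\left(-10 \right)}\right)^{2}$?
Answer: $81225$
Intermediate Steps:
$a{\left(R \right)} = \left(-1 + R\right)^{2}$
$\left(164 + a{\left(-10 \right)}\right)^{2} = \left(164 + \left(-1 - 10\right)^{2}\right)^{2} = \left(164 + \left(-11\right)^{2}\right)^{2} = \left(164 + 121\right)^{2} = 285^{2} = 81225$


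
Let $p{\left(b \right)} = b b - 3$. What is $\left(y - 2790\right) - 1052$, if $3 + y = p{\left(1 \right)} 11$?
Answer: $-3867$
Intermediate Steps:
$p{\left(b \right)} = -3 + b^{2}$ ($p{\left(b \right)} = b^{2} - 3 = -3 + b^{2}$)
$y = -25$ ($y = -3 + \left(-3 + 1^{2}\right) 11 = -3 + \left(-3 + 1\right) 11 = -3 - 22 = -25$)
$\left(y - 2790\right) - 1052 = \left(-25 - 2790\right) - 1052 = -2815 - 1052 = -3867$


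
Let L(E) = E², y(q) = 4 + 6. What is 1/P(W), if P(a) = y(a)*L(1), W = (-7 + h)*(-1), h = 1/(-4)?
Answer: ⅒ ≈ 0.10000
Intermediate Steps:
h = -¼ ≈ -0.25000
y(q) = 10
W = 29/4 (W = (-7 - ¼)*(-1) = -29/4*(-1) = 29/4 ≈ 7.2500)
P(a) = 10 (P(a) = 10*1² = 10*1 = 10)
1/P(W) = 1/10 = ⅒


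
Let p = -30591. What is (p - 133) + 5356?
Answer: -25368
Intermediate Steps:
(p - 133) + 5356 = (-30591 - 133) + 5356 = -30724 + 5356 = -25368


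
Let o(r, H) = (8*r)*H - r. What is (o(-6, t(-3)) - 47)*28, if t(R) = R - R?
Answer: -1148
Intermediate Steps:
t(R) = 0
o(r, H) = -r + 8*H*r (o(r, H) = 8*H*r - r = -r + 8*H*r)
(o(-6, t(-3)) - 47)*28 = (-6*(-1 + 8*0) - 47)*28 = (-6*(-1 + 0) - 47)*28 = (-6*(-1) - 47)*28 = (6 - 47)*28 = -41*28 = -1148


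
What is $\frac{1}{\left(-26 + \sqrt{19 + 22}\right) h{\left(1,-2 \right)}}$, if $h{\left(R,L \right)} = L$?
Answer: $\frac{13}{635} + \frac{\sqrt{41}}{1270} \approx 0.025514$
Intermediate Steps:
$\frac{1}{\left(-26 + \sqrt{19 + 22}\right) h{\left(1,-2 \right)}} = \frac{1}{\left(-26 + \sqrt{19 + 22}\right) \left(-2\right)} = \frac{1}{\left(-26 + \sqrt{41}\right) \left(-2\right)} = \frac{1}{52 - 2 \sqrt{41}}$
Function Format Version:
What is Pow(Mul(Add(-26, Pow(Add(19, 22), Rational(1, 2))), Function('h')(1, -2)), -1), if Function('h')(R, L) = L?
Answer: Add(Rational(13, 635), Mul(Rational(1, 1270), Pow(41, Rational(1, 2)))) ≈ 0.025514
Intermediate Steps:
Pow(Mul(Add(-26, Pow(Add(19, 22), Rational(1, 2))), Function('h')(1, -2)), -1) = Pow(Mul(Add(-26, Pow(Add(19, 22), Rational(1, 2))), -2), -1) = Pow(Mul(Add(-26, Pow(41, Rational(1, 2))), -2), -1) = Pow(Add(52, Mul(-2, Pow(41, Rational(1, 2)))), -1)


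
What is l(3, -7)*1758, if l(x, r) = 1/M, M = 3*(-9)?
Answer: -586/9 ≈ -65.111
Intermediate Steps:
M = -27
l(x, r) = -1/27 (l(x, r) = 1/(-27) = -1/27)
l(3, -7)*1758 = -1/27*1758 = -586/9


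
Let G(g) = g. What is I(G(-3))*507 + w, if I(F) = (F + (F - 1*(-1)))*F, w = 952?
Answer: 8557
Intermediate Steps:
I(F) = F*(1 + 2*F) (I(F) = (F + (F + 1))*F = (F + (1 + F))*F = (1 + 2*F)*F = F*(1 + 2*F))
I(G(-3))*507 + w = -3*(1 + 2*(-3))*507 + 952 = -3*(1 - 6)*507 + 952 = -3*(-5)*507 + 952 = 15*507 + 952 = 7605 + 952 = 8557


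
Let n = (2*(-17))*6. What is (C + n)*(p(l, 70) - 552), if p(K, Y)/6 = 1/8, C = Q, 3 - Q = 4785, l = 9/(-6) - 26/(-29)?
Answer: 5497065/2 ≈ 2.7485e+6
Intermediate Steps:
l = -35/58 (l = 9*(-⅙) - 26*(-1/29) = -3/2 + 26/29 = -35/58 ≈ -0.60345)
Q = -4782 (Q = 3 - 1*4785 = 3 - 4785 = -4782)
C = -4782
p(K, Y) = ¾ (p(K, Y) = 6/8 = 6*(⅛) = ¾)
n = -204 (n = -34*6 = -204)
(C + n)*(p(l, 70) - 552) = (-4782 - 204)*(¾ - 552) = -4986*(-2205/4) = 5497065/2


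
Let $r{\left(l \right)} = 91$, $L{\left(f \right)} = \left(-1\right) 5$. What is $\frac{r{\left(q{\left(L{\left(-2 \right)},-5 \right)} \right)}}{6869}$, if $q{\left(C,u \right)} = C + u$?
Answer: $\frac{91}{6869} \approx 0.013248$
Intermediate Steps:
$L{\left(f \right)} = -5$
$\frac{r{\left(q{\left(L{\left(-2 \right)},-5 \right)} \right)}}{6869} = \frac{91}{6869}$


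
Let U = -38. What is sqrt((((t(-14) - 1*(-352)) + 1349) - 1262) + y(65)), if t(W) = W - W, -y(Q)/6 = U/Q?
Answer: 7*sqrt(38155)/65 ≈ 21.036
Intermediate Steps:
y(Q) = 228/Q (y(Q) = -(-228)/Q = 228/Q)
t(W) = 0
sqrt((((t(-14) - 1*(-352)) + 1349) - 1262) + y(65)) = sqrt((((0 - 1*(-352)) + 1349) - 1262) + 228/65) = sqrt((((0 + 352) + 1349) - 1262) + 228*(1/65)) = sqrt(((352 + 1349) - 1262) + 228/65) = sqrt((1701 - 1262) + 228/65) = sqrt(439 + 228/65) = sqrt(28763/65) = 7*sqrt(38155)/65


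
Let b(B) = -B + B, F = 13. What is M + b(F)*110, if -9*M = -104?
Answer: 104/9 ≈ 11.556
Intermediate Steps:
M = 104/9 (M = -⅑*(-104) = 104/9 ≈ 11.556)
b(B) = 0
M + b(F)*110 = 104/9 + 0*110 = 104/9 + 0 = 104/9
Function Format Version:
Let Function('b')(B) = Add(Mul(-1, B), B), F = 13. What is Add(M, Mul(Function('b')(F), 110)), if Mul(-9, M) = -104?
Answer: Rational(104, 9) ≈ 11.556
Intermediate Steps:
M = Rational(104, 9) (M = Mul(Rational(-1, 9), -104) = Rational(104, 9) ≈ 11.556)
Function('b')(B) = 0
Add(M, Mul(Function('b')(F), 110)) = Add(Rational(104, 9), Mul(0, 110)) = Add(Rational(104, 9), 0) = Rational(104, 9)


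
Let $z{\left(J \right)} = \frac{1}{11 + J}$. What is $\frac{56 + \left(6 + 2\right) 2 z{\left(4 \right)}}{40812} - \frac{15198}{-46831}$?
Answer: $\frac{2335999744}{7167250395} \approx 0.32593$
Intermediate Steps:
$\frac{56 + \left(6 + 2\right) 2 z{\left(4 \right)}}{40812} - \frac{15198}{-46831} = \frac{56 + \frac{\left(6 + 2\right) 2}{11 + 4}}{40812} - \frac{15198}{-46831} = \left(56 + \frac{8 \cdot 2}{15}\right) \frac{1}{40812} - - \frac{15198}{46831} = \left(56 + 16 \cdot \frac{1}{15}\right) \frac{1}{40812} + \frac{15198}{46831} = \left(56 + \frac{16}{15}\right) \frac{1}{40812} + \frac{15198}{46831} = \frac{856}{15} \cdot \frac{1}{40812} + \frac{15198}{46831} = \frac{214}{153045} + \frac{15198}{46831} = \frac{2335999744}{7167250395}$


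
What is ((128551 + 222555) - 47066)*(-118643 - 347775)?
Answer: -141809728720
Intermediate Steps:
((128551 + 222555) - 47066)*(-118643 - 347775) = (351106 - 47066)*(-466418) = 304040*(-466418) = -141809728720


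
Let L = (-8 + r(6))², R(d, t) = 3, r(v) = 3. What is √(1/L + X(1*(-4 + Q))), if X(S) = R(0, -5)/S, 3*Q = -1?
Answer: 2*I*√689/65 ≈ 0.80766*I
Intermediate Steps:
L = 25 (L = (-8 + 3)² = (-5)² = 25)
Q = -⅓ (Q = (⅓)*(-1) = -⅓ ≈ -0.33333)
X(S) = 3/S
√(1/L + X(1*(-4 + Q))) = √(1/25 + 3/((1*(-4 - ⅓)))) = √(1/25 + 3/((1*(-13/3)))) = √(1/25 + 3/(-13/3)) = √(1/25 + 3*(-3/13)) = √(1/25 - 9/13) = √(-212/325) = 2*I*√689/65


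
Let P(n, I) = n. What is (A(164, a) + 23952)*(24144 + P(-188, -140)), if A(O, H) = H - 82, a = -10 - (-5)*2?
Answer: 571829720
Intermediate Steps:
a = 0 (a = -10 - 1*(-10) = -10 + 10 = 0)
A(O, H) = -82 + H
(A(164, a) + 23952)*(24144 + P(-188, -140)) = ((-82 + 0) + 23952)*(24144 - 188) = (-82 + 23952)*23956 = 23870*23956 = 571829720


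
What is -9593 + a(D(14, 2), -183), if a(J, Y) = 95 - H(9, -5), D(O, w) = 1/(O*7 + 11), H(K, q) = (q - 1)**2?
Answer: -9534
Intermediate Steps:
H(K, q) = (-1 + q)**2
D(O, w) = 1/(11 + 7*O) (D(O, w) = 1/(7*O + 11) = 1/(11 + 7*O))
a(J, Y) = 59 (a(J, Y) = 95 - (-1 - 5)**2 = 95 - 1*(-6)**2 = 95 - 1*36 = 95 - 36 = 59)
-9593 + a(D(14, 2), -183) = -9593 + 59 = -9534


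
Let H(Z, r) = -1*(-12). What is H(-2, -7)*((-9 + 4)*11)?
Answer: -660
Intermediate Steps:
H(Z, r) = 12
H(-2, -7)*((-9 + 4)*11) = 12*((-9 + 4)*11) = 12*(-5*11) = 12*(-55) = -660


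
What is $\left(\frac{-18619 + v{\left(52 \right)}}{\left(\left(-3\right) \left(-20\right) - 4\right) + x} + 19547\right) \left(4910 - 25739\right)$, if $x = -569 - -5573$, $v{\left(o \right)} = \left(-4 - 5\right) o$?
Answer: $- \frac{2059753419657}{5060} \approx -4.0707 \cdot 10^{8}$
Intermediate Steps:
$v{\left(o \right)} = - 9 o$
$x = 5004$ ($x = -569 + 5573 = 5004$)
$\left(\frac{-18619 + v{\left(52 \right)}}{\left(\left(-3\right) \left(-20\right) - 4\right) + x} + 19547\right) \left(4910 - 25739\right) = \left(\frac{-18619 - 468}{\left(\left(-3\right) \left(-20\right) - 4\right) + 5004} + 19547\right) \left(4910 - 25739\right) = \left(\frac{-18619 - 468}{\left(60 - 4\right) + 5004} + 19547\right) \left(-20829\right) = \left(- \frac{19087}{56 + 5004} + 19547\right) \left(-20829\right) = \left(- \frac{19087}{5060} + 19547\right) \left(-20829\right) = \frac{98888733}{5060} \left(-20829\right) = - \frac{2059753419657}{5060}$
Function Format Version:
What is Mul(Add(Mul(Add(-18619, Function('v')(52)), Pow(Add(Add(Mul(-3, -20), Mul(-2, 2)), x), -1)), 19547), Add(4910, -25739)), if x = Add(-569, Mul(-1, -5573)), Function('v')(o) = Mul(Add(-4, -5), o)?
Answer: Rational(-2059753419657, 5060) ≈ -4.0707e+8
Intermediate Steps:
Function('v')(o) = Mul(-9, o)
x = 5004 (x = Add(-569, 5573) = 5004)
Mul(Add(Mul(Add(-18619, Function('v')(52)), Pow(Add(Add(Mul(-3, -20), Mul(-2, 2)), x), -1)), 19547), Add(4910, -25739)) = Mul(Add(Mul(Add(-18619, Mul(-9, 52)), Pow(Add(Add(Mul(-3, -20), Mul(-2, 2)), 5004), -1)), 19547), Add(4910, -25739)) = Mul(Add(Mul(Add(-18619, -468), Pow(Add(Add(60, -4), 5004), -1)), 19547), -20829) = Mul(Add(Mul(-19087, Pow(Add(56, 5004), -1)), 19547), -20829) = Mul(Add(Mul(-19087, Pow(5060, -1)), 19547), -20829) = Mul(Add(Mul(-19087, Rational(1, 5060)), 19547), -20829) = Mul(Add(Rational(-19087, 5060), 19547), -20829) = Mul(Rational(98888733, 5060), -20829) = Rational(-2059753419657, 5060)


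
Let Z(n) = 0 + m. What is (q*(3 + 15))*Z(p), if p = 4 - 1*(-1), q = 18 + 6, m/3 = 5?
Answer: 6480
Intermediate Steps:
m = 15 (m = 3*5 = 15)
q = 24
p = 5 (p = 4 + 1 = 5)
Z(n) = 15 (Z(n) = 0 + 15 = 15)
(q*(3 + 15))*Z(p) = (24*(3 + 15))*15 = (24*18)*15 = 432*15 = 6480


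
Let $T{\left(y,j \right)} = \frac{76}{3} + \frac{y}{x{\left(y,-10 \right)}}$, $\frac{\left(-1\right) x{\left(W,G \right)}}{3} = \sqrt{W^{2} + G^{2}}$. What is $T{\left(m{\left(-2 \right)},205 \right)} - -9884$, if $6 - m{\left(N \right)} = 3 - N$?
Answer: $\frac{29728}{3} - \frac{\sqrt{101}}{303} \approx 9909.3$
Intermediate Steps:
$m{\left(N \right)} = 3 + N$ ($m{\left(N \right)} = 6 - \left(3 - N\right) = 6 + \left(-3 + N\right) = 3 + N$)
$x{\left(W,G \right)} = - 3 \sqrt{G^{2} + W^{2}}$ ($x{\left(W,G \right)} = - 3 \sqrt{W^{2} + G^{2}} = - 3 \sqrt{G^{2} + W^{2}}$)
$T{\left(y,j \right)} = \frac{76}{3} - \frac{y}{3 \sqrt{100 + y^{2}}}$ ($T{\left(y,j \right)} = \frac{76}{3} + \frac{y}{\left(-3\right) \sqrt{\left(-10\right)^{2} + y^{2}}} = 76 \cdot \frac{1}{3} + \frac{y}{\left(-3\right) \sqrt{100 + y^{2}}} = \frac{76}{3} + y \left(- \frac{1}{3 \sqrt{100 + y^{2}}}\right) = \frac{76}{3} - \frac{y}{3 \sqrt{100 + y^{2}}}$)
$T{\left(m{\left(-2 \right)},205 \right)} - -9884 = \left(\frac{76}{3} - \frac{3 - 2}{3 \sqrt{100 + \left(3 - 2\right)^{2}}}\right) - -9884 = \left(\frac{76}{3} - \frac{1}{3 \sqrt{100 + 1^{2}}}\right) + 9884 = \left(\frac{76}{3} - \frac{1}{3 \sqrt{100 + 1}}\right) + 9884 = \left(\frac{76}{3} - \frac{1}{3 \sqrt{101}}\right) + 9884 = \left(\frac{76}{3} - \frac{\frac{1}{101} \sqrt{101}}{3}\right) + 9884 = \left(\frac{76}{3} - \frac{\sqrt{101}}{303}\right) + 9884 = \frac{29728}{3} - \frac{\sqrt{101}}{303}$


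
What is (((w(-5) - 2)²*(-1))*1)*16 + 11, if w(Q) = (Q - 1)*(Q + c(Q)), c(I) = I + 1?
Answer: -43253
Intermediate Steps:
c(I) = 1 + I
w(Q) = (1 + 2*Q)*(-1 + Q) (w(Q) = (Q - 1)*(Q + (1 + Q)) = (-1 + Q)*(1 + 2*Q) = (1 + 2*Q)*(-1 + Q))
(((w(-5) - 2)²*(-1))*1)*16 + 11 = ((((-1 - 1*(-5) + 2*(-5)²) - 2)²*(-1))*1)*16 + 11 = ((((-1 + 5 + 2*25) - 2)²*(-1))*1)*16 + 11 = ((((-1 + 5 + 50) - 2)²*(-1))*1)*16 + 11 = (((54 - 2)²*(-1))*1)*16 + 11 = ((52²*(-1))*1)*16 + 11 = ((2704*(-1))*1)*16 + 11 = -2704*1*16 + 11 = -2704*16 + 11 = -43264 + 11 = -43253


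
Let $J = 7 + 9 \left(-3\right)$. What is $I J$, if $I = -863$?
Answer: $17260$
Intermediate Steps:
$J = -20$ ($J = 7 - 27 = -20$)
$I J = \left(-863\right) \left(-20\right) = 17260$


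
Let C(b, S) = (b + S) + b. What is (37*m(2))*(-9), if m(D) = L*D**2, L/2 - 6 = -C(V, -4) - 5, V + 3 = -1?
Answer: -34632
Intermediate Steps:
V = -4 (V = -3 - 1 = -4)
C(b, S) = S + 2*b (C(b, S) = (S + b) + b = S + 2*b)
L = 26 (L = 12 + 2*(-(-4 + 2*(-4)) - 5) = 12 + 2*(-(-4 - 8) - 5) = 12 + 2*(-1*(-12) - 5) = 12 + 2*(12 - 5) = 12 + 2*7 = 12 + 14 = 26)
m(D) = 26*D**2
(37*m(2))*(-9) = (37*(26*2**2))*(-9) = (37*(26*4))*(-9) = (37*104)*(-9) = 3848*(-9) = -34632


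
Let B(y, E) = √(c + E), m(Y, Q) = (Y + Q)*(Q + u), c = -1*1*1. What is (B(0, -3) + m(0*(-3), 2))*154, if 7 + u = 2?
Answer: -924 + 308*I ≈ -924.0 + 308.0*I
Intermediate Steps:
u = -5 (u = -7 + 2 = -5)
c = -1 (c = -1*1 = -1)
m(Y, Q) = (-5 + Q)*(Q + Y) (m(Y, Q) = (Y + Q)*(Q - 5) = (Q + Y)*(-5 + Q) = (-5 + Q)*(Q + Y))
B(y, E) = √(-1 + E)
(B(0, -3) + m(0*(-3), 2))*154 = (√(-1 - 3) + (2² - 5*2 - 0*(-3) + 2*(0*(-3))))*154 = (√(-4) + (4 - 10 - 5*0 + 2*0))*154 = (2*I + (4 - 10 + 0 + 0))*154 = (2*I - 6)*154 = (-6 + 2*I)*154 = -924 + 308*I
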